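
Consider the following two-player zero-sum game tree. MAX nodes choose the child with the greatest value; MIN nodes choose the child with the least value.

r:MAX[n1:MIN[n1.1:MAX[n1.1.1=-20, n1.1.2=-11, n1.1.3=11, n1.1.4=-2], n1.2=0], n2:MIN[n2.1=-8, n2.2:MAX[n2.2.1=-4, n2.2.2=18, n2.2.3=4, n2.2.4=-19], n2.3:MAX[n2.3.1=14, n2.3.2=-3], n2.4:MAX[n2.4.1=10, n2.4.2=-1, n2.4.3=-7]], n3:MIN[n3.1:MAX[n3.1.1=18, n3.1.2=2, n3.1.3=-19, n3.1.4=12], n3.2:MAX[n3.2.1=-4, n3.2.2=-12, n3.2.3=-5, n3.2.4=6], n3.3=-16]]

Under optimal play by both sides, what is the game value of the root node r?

n1.1 (MAX): max(-20, -11, 11, -2) = 11
n1 (MIN): min(11, 0) = 0
n2.2 (MAX): max(-4, 18, 4, -19) = 18
n2.3 (MAX): max(14, -3) = 14
n2.4 (MAX): max(10, -1, -7) = 10
n2 (MIN): min(-8, 18, 14, 10) = -8
n3.1 (MAX): max(18, 2, -19, 12) = 18
n3.2 (MAX): max(-4, -12, -5, 6) = 6
n3 (MIN): min(18, 6, -16) = -16
r (MAX): max(0, -8, -16) = 0

0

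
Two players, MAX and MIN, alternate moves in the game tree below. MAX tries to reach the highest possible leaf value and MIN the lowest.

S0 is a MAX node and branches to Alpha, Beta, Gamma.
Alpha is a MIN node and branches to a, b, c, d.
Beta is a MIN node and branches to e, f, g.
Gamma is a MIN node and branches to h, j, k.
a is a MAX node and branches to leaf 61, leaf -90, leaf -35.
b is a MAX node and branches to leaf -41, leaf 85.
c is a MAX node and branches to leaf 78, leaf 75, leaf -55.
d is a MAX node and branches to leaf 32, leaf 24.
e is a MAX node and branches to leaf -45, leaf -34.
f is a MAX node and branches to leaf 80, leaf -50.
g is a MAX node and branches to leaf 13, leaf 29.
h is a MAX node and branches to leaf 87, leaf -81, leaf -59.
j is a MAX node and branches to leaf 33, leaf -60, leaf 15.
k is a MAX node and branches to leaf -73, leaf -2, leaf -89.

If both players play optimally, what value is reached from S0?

a (MAX): max(61, -90, -35) = 61
b (MAX): max(-41, 85) = 85
c (MAX): max(78, 75, -55) = 78
d (MAX): max(32, 24) = 32
Alpha (MIN): min(61, 85, 78, 32) = 32
e (MAX): max(-45, -34) = -34
f (MAX): max(80, -50) = 80
g (MAX): max(13, 29) = 29
Beta (MIN): min(-34, 80, 29) = -34
h (MAX): max(87, -81, -59) = 87
j (MAX): max(33, -60, 15) = 33
k (MAX): max(-73, -2, -89) = -2
Gamma (MIN): min(87, 33, -2) = -2
S0 (MAX): max(32, -34, -2) = 32

32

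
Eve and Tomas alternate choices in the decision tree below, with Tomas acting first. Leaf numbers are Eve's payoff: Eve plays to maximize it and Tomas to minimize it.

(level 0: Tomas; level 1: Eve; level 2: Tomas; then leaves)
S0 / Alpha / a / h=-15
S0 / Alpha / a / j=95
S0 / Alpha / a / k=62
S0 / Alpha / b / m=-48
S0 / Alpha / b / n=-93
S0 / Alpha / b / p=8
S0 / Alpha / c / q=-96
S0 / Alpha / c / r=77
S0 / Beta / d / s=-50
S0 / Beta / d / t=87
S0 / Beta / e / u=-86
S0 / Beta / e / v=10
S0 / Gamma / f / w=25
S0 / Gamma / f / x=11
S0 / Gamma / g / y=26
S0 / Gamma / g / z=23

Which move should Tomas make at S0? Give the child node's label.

Beta

a (Tomas): min(-15, 95, 62) = -15
b (Tomas): min(-48, -93, 8) = -93
c (Tomas): min(-96, 77) = -96
Alpha (Eve): max(-15, -93, -96) = -15
d (Tomas): min(-50, 87) = -50
e (Tomas): min(-86, 10) = -86
Beta (Eve): max(-50, -86) = -50
f (Tomas): min(25, 11) = 11
g (Tomas): min(26, 23) = 23
Gamma (Eve): max(11, 23) = 23
S0 (Tomas): min(-15, -50, 23) = -50
Tomas at S0 wants the lowest of {Alpha=-15, Beta=-50, Gamma=23}, so chooses Beta.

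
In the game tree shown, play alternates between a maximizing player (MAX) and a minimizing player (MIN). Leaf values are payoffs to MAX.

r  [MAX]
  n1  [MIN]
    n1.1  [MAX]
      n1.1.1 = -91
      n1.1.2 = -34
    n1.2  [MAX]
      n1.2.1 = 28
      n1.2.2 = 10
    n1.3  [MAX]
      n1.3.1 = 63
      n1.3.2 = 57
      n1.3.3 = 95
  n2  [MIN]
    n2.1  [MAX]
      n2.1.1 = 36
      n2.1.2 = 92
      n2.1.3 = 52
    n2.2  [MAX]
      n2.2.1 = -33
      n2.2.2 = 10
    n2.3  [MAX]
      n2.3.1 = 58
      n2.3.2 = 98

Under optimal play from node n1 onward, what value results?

-34

n1.1 (MAX): max(-91, -34) = -34
n1.2 (MAX): max(28, 10) = 28
n1.3 (MAX): max(63, 57, 95) = 95
n1 (MIN): min(-34, 28, 95) = -34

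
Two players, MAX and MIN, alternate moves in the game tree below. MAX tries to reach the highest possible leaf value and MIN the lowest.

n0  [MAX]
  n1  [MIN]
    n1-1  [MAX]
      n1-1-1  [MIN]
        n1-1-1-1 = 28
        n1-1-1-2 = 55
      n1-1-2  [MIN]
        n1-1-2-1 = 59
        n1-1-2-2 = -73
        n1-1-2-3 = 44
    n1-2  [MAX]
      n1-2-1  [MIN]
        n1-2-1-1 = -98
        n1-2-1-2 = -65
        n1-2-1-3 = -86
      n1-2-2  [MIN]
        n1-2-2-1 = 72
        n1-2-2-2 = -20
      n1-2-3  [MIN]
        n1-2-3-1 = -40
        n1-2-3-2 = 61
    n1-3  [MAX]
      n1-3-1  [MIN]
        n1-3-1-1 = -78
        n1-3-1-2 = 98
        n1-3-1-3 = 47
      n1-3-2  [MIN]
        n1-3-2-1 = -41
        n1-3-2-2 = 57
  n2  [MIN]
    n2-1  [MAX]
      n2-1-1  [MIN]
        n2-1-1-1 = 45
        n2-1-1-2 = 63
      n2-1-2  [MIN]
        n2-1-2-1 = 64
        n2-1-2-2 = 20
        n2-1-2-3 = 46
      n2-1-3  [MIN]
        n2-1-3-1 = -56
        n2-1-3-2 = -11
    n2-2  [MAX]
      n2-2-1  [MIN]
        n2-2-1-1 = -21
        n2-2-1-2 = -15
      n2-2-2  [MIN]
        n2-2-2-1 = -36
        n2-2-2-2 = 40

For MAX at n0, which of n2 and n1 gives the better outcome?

n2-1-1 (MIN): min(45, 63) = 45
n2-1-2 (MIN): min(64, 20, 46) = 20
n2-1-3 (MIN): min(-56, -11) = -56
n2-1 (MAX): max(45, 20, -56) = 45
n2-2-1 (MIN): min(-21, -15) = -21
n2-2-2 (MIN): min(-36, 40) = -36
n2-2 (MAX): max(-21, -36) = -21
n2 (MIN): min(45, -21) = -21
n1-1-1 (MIN): min(28, 55) = 28
n1-1-2 (MIN): min(59, -73, 44) = -73
n1-1 (MAX): max(28, -73) = 28
n1-2-1 (MIN): min(-98, -65, -86) = -98
n1-2-2 (MIN): min(72, -20) = -20
n1-2-3 (MIN): min(-40, 61) = -40
n1-2 (MAX): max(-98, -20, -40) = -20
n1-3-1 (MIN): min(-78, 98, 47) = -78
n1-3-2 (MIN): min(-41, 57) = -41
n1-3 (MAX): max(-78, -41) = -41
n1 (MIN): min(28, -20, -41) = -41
MAX prefers the higher value; n2=-21, n1=-41. n2 is better since -21 > -41.

n2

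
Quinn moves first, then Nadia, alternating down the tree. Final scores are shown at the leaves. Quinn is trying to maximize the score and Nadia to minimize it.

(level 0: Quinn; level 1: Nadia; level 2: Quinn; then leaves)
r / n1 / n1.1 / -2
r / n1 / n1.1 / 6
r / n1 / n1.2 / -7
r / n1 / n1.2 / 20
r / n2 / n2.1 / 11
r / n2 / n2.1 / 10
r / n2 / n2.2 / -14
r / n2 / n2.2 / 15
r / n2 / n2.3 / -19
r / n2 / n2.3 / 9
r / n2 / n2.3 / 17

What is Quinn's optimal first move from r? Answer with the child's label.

n1.1 (Quinn): max(-2, 6) = 6
n1.2 (Quinn): max(-7, 20) = 20
n1 (Nadia): min(6, 20) = 6
n2.1 (Quinn): max(11, 10) = 11
n2.2 (Quinn): max(-14, 15) = 15
n2.3 (Quinn): max(-19, 9, 17) = 17
n2 (Nadia): min(11, 15, 17) = 11
r (Quinn): max(6, 11) = 11
Quinn at r wants the highest of {n1=6, n2=11}, so chooses n2.

n2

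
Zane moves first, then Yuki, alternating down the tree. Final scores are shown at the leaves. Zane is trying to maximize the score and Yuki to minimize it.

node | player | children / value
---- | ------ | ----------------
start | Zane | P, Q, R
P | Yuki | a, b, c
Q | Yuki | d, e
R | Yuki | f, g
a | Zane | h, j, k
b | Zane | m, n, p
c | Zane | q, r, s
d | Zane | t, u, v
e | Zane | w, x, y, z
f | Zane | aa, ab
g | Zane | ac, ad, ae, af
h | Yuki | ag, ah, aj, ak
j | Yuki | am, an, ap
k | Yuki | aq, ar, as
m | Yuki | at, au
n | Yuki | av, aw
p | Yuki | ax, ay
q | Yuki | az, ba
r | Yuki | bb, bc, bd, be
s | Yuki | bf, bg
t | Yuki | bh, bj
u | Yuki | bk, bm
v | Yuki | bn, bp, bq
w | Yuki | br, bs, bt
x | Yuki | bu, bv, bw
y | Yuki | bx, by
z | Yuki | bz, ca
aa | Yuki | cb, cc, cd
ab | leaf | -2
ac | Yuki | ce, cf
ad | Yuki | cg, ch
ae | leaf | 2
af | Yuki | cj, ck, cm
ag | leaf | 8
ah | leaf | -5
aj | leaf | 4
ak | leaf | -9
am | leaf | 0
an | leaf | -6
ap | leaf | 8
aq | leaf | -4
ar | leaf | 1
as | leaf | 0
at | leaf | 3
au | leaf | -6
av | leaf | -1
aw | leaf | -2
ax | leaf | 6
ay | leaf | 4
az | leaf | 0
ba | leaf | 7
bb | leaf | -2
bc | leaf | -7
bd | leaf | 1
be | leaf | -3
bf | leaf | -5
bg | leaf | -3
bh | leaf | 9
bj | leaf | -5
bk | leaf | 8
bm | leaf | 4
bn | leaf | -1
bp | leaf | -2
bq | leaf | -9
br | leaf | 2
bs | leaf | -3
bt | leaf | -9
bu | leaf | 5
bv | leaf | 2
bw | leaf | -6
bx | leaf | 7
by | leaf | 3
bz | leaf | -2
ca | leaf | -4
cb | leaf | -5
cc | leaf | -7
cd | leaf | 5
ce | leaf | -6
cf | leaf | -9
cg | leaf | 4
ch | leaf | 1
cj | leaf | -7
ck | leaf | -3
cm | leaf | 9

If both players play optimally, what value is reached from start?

3

h (Yuki): min(8, -5, 4, -9) = -9
j (Yuki): min(0, -6, 8) = -6
k (Yuki): min(-4, 1, 0) = -4
a (Zane): max(-9, -6, -4) = -4
m (Yuki): min(3, -6) = -6
n (Yuki): min(-1, -2) = -2
p (Yuki): min(6, 4) = 4
b (Zane): max(-6, -2, 4) = 4
q (Yuki): min(0, 7) = 0
r (Yuki): min(-2, -7, 1, -3) = -7
s (Yuki): min(-5, -3) = -5
c (Zane): max(0, -7, -5) = 0
P (Yuki): min(-4, 4, 0) = -4
t (Yuki): min(9, -5) = -5
u (Yuki): min(8, 4) = 4
v (Yuki): min(-1, -2, -9) = -9
d (Zane): max(-5, 4, -9) = 4
w (Yuki): min(2, -3, -9) = -9
x (Yuki): min(5, 2, -6) = -6
y (Yuki): min(7, 3) = 3
z (Yuki): min(-2, -4) = -4
e (Zane): max(-9, -6, 3, -4) = 3
Q (Yuki): min(4, 3) = 3
aa (Yuki): min(-5, -7, 5) = -7
f (Zane): max(-7, -2) = -2
ac (Yuki): min(-6, -9) = -9
ad (Yuki): min(4, 1) = 1
af (Yuki): min(-7, -3, 9) = -7
g (Zane): max(-9, 1, 2, -7) = 2
R (Yuki): min(-2, 2) = -2
start (Zane): max(-4, 3, -2) = 3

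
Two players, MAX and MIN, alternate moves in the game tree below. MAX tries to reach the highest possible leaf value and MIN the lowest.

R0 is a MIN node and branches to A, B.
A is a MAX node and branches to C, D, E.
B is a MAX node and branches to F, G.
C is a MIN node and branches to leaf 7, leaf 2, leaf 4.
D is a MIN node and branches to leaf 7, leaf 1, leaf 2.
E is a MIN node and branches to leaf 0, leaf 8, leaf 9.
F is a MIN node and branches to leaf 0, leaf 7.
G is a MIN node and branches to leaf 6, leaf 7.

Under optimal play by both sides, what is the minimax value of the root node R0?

2

C (MIN): min(7, 2, 4) = 2
D (MIN): min(7, 1, 2) = 1
E (MIN): min(0, 8, 9) = 0
A (MAX): max(2, 1, 0) = 2
F (MIN): min(0, 7) = 0
G (MIN): min(6, 7) = 6
B (MAX): max(0, 6) = 6
R0 (MIN): min(2, 6) = 2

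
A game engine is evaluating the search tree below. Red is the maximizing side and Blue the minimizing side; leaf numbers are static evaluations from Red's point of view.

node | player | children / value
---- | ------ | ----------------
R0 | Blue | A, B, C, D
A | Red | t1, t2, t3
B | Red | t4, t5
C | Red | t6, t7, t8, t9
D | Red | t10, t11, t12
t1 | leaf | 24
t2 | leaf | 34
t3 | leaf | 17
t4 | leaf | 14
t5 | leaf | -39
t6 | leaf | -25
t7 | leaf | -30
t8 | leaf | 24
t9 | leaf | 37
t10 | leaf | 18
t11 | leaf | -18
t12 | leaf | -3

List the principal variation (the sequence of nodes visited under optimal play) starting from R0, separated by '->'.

A (Red): max(24, 34, 17) = 34
B (Red): max(14, -39) = 14
C (Red): max(-25, -30, 24, 37) = 37
D (Red): max(18, -18, -3) = 18
R0 (Blue): min(34, 14, 37, 18) = 14
At R0, Blue picks B (lowest: 14).
At B, Red picks t4 (highest: 14).
Terminal value 14.

R0 -> B -> t4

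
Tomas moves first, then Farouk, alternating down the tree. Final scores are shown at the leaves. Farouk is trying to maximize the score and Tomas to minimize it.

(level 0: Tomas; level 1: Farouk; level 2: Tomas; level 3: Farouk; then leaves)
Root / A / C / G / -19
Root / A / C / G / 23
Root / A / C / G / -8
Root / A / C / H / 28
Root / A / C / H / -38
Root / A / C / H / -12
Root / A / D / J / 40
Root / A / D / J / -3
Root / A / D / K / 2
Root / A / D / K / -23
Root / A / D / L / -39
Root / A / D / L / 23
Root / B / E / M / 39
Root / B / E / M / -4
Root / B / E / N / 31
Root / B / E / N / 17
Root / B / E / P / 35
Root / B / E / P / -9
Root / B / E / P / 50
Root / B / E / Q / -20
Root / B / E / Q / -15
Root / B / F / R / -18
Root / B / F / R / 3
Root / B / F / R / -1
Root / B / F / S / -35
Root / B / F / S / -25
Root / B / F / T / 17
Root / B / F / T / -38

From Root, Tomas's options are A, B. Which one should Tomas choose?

B

G (Farouk): max(-19, 23, -8) = 23
H (Farouk): max(28, -38, -12) = 28
C (Tomas): min(23, 28) = 23
J (Farouk): max(40, -3) = 40
K (Farouk): max(2, -23) = 2
L (Farouk): max(-39, 23) = 23
D (Tomas): min(40, 2, 23) = 2
A (Farouk): max(23, 2) = 23
M (Farouk): max(39, -4) = 39
N (Farouk): max(31, 17) = 31
P (Farouk): max(35, -9, 50) = 50
Q (Farouk): max(-20, -15) = -15
E (Tomas): min(39, 31, 50, -15) = -15
R (Farouk): max(-18, 3, -1) = 3
S (Farouk): max(-35, -25) = -25
T (Farouk): max(17, -38) = 17
F (Tomas): min(3, -25, 17) = -25
B (Farouk): max(-15, -25) = -15
Root (Tomas): min(23, -15) = -15
Tomas at Root wants the lowest of {A=23, B=-15}, so chooses B.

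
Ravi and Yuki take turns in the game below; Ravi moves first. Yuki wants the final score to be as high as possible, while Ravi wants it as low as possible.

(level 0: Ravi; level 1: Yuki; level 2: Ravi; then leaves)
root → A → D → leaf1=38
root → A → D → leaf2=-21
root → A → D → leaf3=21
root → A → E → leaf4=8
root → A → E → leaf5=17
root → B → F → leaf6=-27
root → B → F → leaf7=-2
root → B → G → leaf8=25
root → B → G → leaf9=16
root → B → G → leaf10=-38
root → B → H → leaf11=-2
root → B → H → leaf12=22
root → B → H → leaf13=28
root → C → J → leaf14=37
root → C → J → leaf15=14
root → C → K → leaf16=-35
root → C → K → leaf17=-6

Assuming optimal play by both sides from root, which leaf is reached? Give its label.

leaf11

D (Ravi): min(38, -21, 21) = -21
E (Ravi): min(8, 17) = 8
A (Yuki): max(-21, 8) = 8
F (Ravi): min(-27, -2) = -27
G (Ravi): min(25, 16, -38) = -38
H (Ravi): min(-2, 22, 28) = -2
B (Yuki): max(-27, -38, -2) = -2
J (Ravi): min(37, 14) = 14
K (Ravi): min(-35, -6) = -35
C (Yuki): max(14, -35) = 14
root (Ravi): min(8, -2, 14) = -2
At root, Ravi picks B (lowest: -2).
At B, Yuki picks H (highest: -2).
At H, Ravi picks leaf11 (lowest: -2).
Terminal value -2.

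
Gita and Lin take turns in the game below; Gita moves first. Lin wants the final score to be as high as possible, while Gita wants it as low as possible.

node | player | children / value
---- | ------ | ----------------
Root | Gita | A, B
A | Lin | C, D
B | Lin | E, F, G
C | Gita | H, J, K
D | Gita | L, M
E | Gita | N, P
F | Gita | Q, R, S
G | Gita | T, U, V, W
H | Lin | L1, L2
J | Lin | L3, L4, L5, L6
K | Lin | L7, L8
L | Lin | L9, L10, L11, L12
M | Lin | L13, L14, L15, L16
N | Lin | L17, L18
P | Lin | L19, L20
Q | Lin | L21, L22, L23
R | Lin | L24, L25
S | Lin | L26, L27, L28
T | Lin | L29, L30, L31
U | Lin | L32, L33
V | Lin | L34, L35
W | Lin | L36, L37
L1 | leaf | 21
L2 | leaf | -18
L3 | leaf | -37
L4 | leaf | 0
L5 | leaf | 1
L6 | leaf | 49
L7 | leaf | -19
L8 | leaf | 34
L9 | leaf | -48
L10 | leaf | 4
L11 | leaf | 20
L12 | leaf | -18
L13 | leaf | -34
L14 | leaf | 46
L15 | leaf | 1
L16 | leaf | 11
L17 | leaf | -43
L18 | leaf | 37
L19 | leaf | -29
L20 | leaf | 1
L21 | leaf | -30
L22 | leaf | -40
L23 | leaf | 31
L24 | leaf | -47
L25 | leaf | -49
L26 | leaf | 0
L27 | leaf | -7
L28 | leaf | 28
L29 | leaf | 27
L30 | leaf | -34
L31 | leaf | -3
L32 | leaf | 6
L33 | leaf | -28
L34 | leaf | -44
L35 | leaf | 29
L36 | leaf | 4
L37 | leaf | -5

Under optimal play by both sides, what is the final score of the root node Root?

H (Lin): max(21, -18) = 21
J (Lin): max(-37, 0, 1, 49) = 49
K (Lin): max(-19, 34) = 34
C (Gita): min(21, 49, 34) = 21
L (Lin): max(-48, 4, 20, -18) = 20
M (Lin): max(-34, 46, 1, 11) = 46
D (Gita): min(20, 46) = 20
A (Lin): max(21, 20) = 21
N (Lin): max(-43, 37) = 37
P (Lin): max(-29, 1) = 1
E (Gita): min(37, 1) = 1
Q (Lin): max(-30, -40, 31) = 31
R (Lin): max(-47, -49) = -47
S (Lin): max(0, -7, 28) = 28
F (Gita): min(31, -47, 28) = -47
T (Lin): max(27, -34, -3) = 27
U (Lin): max(6, -28) = 6
V (Lin): max(-44, 29) = 29
W (Lin): max(4, -5) = 4
G (Gita): min(27, 6, 29, 4) = 4
B (Lin): max(1, -47, 4) = 4
Root (Gita): min(21, 4) = 4

4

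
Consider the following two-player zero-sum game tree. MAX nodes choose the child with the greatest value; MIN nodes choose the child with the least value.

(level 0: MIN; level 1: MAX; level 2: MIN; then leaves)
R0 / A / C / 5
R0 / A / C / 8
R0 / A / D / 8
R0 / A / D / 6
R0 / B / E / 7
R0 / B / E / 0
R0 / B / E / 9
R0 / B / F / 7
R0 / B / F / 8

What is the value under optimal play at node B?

7

E (MIN): min(7, 0, 9) = 0
F (MIN): min(7, 8) = 7
B (MAX): max(0, 7) = 7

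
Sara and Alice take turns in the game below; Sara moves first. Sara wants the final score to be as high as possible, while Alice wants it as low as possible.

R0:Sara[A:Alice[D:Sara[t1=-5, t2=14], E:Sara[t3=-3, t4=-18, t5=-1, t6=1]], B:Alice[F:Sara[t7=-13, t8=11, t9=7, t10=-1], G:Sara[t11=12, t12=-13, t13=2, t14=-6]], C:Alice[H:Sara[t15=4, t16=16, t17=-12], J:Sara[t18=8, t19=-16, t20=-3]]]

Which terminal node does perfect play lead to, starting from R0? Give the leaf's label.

t8

D (Sara): max(-5, 14) = 14
E (Sara): max(-3, -18, -1, 1) = 1
A (Alice): min(14, 1) = 1
F (Sara): max(-13, 11, 7, -1) = 11
G (Sara): max(12, -13, 2, -6) = 12
B (Alice): min(11, 12) = 11
H (Sara): max(4, 16, -12) = 16
J (Sara): max(8, -16, -3) = 8
C (Alice): min(16, 8) = 8
R0 (Sara): max(1, 11, 8) = 11
At R0, Sara picks B (highest: 11).
At B, Alice picks F (lowest: 11).
At F, Sara picks t8 (highest: 11).
Terminal value 11.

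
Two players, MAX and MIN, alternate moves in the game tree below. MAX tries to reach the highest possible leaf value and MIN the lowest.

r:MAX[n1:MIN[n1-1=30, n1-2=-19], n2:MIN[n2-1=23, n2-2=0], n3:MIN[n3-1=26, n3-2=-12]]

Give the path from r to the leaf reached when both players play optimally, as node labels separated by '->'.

r -> n2 -> n2-2

n1 (MIN): min(30, -19) = -19
n2 (MIN): min(23, 0) = 0
n3 (MIN): min(26, -12) = -12
r (MAX): max(-19, 0, -12) = 0
At r, MAX picks n2 (highest: 0).
At n2, MIN picks n2-2 (lowest: 0).
Terminal value 0.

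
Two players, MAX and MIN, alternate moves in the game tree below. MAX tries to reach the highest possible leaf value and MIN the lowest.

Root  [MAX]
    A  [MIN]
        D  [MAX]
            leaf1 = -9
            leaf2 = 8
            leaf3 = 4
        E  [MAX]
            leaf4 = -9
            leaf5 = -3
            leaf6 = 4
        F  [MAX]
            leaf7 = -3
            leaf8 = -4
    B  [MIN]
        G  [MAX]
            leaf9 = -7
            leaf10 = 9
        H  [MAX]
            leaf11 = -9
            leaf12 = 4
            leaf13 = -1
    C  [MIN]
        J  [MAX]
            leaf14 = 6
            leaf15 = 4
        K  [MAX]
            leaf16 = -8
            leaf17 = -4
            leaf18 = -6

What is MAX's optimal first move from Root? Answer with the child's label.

B

D (MAX): max(-9, 8, 4) = 8
E (MAX): max(-9, -3, 4) = 4
F (MAX): max(-3, -4) = -3
A (MIN): min(8, 4, -3) = -3
G (MAX): max(-7, 9) = 9
H (MAX): max(-9, 4, -1) = 4
B (MIN): min(9, 4) = 4
J (MAX): max(6, 4) = 6
K (MAX): max(-8, -4, -6) = -4
C (MIN): min(6, -4) = -4
Root (MAX): max(-3, 4, -4) = 4
MAX at Root wants the highest of {A=-3, B=4, C=-4}, so chooses B.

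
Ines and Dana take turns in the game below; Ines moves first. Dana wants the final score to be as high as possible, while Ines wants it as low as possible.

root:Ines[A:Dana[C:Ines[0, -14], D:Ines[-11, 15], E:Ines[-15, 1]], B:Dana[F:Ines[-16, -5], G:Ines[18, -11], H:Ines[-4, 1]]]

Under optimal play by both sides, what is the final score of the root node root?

-11

C (Ines): min(0, -14) = -14
D (Ines): min(-11, 15) = -11
E (Ines): min(-15, 1) = -15
A (Dana): max(-14, -11, -15) = -11
F (Ines): min(-16, -5) = -16
G (Ines): min(18, -11) = -11
H (Ines): min(-4, 1) = -4
B (Dana): max(-16, -11, -4) = -4
root (Ines): min(-11, -4) = -11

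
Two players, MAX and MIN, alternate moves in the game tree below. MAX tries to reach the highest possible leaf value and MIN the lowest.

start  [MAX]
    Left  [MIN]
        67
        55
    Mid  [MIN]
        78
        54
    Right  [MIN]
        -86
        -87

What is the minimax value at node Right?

Right (MIN): min(-86, -87) = -87

-87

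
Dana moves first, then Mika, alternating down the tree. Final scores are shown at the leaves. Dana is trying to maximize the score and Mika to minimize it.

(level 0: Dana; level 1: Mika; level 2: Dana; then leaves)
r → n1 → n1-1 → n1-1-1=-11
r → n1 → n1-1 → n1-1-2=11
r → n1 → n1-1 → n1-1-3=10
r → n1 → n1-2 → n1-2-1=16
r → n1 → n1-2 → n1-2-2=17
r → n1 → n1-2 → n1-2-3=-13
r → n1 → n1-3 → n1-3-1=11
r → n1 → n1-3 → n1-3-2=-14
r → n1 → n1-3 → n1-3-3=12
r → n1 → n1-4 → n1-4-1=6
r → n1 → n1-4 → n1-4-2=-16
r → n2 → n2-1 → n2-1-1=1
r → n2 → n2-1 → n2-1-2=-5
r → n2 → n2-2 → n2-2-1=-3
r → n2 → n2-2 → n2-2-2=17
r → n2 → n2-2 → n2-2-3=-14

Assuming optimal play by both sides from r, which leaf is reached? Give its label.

n1-1 (Dana): max(-11, 11, 10) = 11
n1-2 (Dana): max(16, 17, -13) = 17
n1-3 (Dana): max(11, -14, 12) = 12
n1-4 (Dana): max(6, -16) = 6
n1 (Mika): min(11, 17, 12, 6) = 6
n2-1 (Dana): max(1, -5) = 1
n2-2 (Dana): max(-3, 17, -14) = 17
n2 (Mika): min(1, 17) = 1
r (Dana): max(6, 1) = 6
At r, Dana picks n1 (highest: 6).
At n1, Mika picks n1-4 (lowest: 6).
At n1-4, Dana picks n1-4-1 (highest: 6).
Terminal value 6.

n1-4-1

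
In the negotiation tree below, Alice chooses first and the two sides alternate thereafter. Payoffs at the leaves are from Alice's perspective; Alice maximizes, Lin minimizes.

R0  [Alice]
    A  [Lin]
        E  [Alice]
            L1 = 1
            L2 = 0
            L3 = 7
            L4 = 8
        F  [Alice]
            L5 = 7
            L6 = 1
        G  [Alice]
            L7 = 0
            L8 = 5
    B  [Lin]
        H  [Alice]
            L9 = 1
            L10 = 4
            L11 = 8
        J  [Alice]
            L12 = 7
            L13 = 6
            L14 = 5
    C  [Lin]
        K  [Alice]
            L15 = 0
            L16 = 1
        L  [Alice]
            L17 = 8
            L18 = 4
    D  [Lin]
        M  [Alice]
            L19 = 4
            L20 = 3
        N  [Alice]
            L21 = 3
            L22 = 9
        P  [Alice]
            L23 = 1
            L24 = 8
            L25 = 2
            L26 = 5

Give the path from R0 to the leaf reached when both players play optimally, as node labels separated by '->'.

E (Alice): max(1, 0, 7, 8) = 8
F (Alice): max(7, 1) = 7
G (Alice): max(0, 5) = 5
A (Lin): min(8, 7, 5) = 5
H (Alice): max(1, 4, 8) = 8
J (Alice): max(7, 6, 5) = 7
B (Lin): min(8, 7) = 7
K (Alice): max(0, 1) = 1
L (Alice): max(8, 4) = 8
C (Lin): min(1, 8) = 1
M (Alice): max(4, 3) = 4
N (Alice): max(3, 9) = 9
P (Alice): max(1, 8, 2, 5) = 8
D (Lin): min(4, 9, 8) = 4
R0 (Alice): max(5, 7, 1, 4) = 7
At R0, Alice picks B (highest: 7).
At B, Lin picks J (lowest: 7).
At J, Alice picks L12 (highest: 7).
Terminal value 7.

R0 -> B -> J -> L12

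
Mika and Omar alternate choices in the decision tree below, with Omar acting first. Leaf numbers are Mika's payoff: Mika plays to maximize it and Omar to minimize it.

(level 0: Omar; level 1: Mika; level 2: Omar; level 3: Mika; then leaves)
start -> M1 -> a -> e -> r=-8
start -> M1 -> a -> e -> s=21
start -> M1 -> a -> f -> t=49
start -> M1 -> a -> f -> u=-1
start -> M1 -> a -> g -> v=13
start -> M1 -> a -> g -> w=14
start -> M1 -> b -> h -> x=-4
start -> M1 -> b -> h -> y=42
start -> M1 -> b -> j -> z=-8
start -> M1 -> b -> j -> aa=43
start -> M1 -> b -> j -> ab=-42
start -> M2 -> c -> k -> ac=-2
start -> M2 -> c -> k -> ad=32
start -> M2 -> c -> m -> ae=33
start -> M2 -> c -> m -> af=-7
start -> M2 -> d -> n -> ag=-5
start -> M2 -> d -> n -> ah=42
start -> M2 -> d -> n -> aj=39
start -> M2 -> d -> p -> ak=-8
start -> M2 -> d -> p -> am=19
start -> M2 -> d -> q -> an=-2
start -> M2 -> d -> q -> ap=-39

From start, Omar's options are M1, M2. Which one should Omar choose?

e (Mika): max(-8, 21) = 21
f (Mika): max(49, -1) = 49
g (Mika): max(13, 14) = 14
a (Omar): min(21, 49, 14) = 14
h (Mika): max(-4, 42) = 42
j (Mika): max(-8, 43, -42) = 43
b (Omar): min(42, 43) = 42
M1 (Mika): max(14, 42) = 42
k (Mika): max(-2, 32) = 32
m (Mika): max(33, -7) = 33
c (Omar): min(32, 33) = 32
n (Mika): max(-5, 42, 39) = 42
p (Mika): max(-8, 19) = 19
q (Mika): max(-2, -39) = -2
d (Omar): min(42, 19, -2) = -2
M2 (Mika): max(32, -2) = 32
start (Omar): min(42, 32) = 32
Omar at start wants the lowest of {M1=42, M2=32}, so chooses M2.

M2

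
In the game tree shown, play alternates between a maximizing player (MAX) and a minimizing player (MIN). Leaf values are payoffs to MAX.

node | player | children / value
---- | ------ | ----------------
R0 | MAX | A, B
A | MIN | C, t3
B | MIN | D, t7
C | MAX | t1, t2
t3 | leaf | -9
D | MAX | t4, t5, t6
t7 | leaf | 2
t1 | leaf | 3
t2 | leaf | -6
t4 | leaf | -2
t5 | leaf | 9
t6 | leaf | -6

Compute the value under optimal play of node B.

2

D (MAX): max(-2, 9, -6) = 9
B (MIN): min(9, 2) = 2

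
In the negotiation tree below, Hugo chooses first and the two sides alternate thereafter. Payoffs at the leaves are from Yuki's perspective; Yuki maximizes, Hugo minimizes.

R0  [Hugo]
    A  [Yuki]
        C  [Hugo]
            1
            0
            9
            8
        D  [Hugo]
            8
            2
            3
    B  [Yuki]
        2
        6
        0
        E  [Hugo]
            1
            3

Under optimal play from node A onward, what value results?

C (Hugo): min(1, 0, 9, 8) = 0
D (Hugo): min(8, 2, 3) = 2
A (Yuki): max(0, 2) = 2

2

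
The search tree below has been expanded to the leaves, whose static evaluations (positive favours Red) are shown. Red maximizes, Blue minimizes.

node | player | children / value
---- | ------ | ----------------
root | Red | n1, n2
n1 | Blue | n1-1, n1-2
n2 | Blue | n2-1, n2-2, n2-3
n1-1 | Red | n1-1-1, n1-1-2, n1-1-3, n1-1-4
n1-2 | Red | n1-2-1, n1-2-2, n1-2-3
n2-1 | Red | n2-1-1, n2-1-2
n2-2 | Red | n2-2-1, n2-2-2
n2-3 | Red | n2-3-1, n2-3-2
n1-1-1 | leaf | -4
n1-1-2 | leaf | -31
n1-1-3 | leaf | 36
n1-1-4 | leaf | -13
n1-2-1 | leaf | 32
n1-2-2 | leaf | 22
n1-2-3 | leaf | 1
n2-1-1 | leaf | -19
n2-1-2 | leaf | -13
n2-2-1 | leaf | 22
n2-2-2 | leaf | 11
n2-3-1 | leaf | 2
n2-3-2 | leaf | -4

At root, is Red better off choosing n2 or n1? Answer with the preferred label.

n1

n2-1 (Red): max(-19, -13) = -13
n2-2 (Red): max(22, 11) = 22
n2-3 (Red): max(2, -4) = 2
n2 (Blue): min(-13, 22, 2) = -13
n1-1 (Red): max(-4, -31, 36, -13) = 36
n1-2 (Red): max(32, 22, 1) = 32
n1 (Blue): min(36, 32) = 32
Red prefers the higher value; n2=-13, n1=32. n1 is better since 32 > -13.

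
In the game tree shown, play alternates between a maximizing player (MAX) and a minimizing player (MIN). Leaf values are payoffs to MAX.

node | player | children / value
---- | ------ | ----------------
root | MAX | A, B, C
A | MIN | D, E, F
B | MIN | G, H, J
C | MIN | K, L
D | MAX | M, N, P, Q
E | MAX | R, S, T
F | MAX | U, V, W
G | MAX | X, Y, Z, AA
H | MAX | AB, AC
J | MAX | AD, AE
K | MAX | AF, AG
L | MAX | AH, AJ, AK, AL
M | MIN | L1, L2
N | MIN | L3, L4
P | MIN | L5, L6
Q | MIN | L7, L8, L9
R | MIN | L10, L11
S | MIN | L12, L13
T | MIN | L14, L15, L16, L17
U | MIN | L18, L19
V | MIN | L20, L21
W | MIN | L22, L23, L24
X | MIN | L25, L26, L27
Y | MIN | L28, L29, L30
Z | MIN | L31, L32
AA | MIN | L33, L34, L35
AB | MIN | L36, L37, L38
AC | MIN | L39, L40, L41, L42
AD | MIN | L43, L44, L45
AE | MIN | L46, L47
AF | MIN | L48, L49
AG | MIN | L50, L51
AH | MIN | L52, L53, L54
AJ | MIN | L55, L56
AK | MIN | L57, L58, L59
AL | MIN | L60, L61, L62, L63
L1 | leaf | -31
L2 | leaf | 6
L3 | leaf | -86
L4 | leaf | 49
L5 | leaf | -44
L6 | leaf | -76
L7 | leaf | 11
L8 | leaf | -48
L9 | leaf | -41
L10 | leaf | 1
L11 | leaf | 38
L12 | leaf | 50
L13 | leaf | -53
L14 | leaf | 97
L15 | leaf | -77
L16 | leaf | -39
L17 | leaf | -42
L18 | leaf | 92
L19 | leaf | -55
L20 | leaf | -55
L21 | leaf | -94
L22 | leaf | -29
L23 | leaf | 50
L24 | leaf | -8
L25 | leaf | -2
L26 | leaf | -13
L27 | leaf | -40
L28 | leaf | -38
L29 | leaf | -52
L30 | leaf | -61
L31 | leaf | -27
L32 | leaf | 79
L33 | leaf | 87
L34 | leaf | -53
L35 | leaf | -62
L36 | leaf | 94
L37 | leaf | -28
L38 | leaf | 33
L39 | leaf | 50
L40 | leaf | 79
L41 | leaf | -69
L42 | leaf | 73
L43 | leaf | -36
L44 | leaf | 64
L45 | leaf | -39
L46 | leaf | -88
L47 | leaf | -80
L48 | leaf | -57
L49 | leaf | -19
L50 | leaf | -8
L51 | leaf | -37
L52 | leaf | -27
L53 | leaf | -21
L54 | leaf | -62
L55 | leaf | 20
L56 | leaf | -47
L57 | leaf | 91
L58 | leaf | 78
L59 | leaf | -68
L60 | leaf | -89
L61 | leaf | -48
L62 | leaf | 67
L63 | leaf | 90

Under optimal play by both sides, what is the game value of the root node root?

M (MIN): min(-31, 6) = -31
N (MIN): min(-86, 49) = -86
P (MIN): min(-44, -76) = -76
Q (MIN): min(11, -48, -41) = -48
D (MAX): max(-31, -86, -76, -48) = -31
R (MIN): min(1, 38) = 1
S (MIN): min(50, -53) = -53
T (MIN): min(97, -77, -39, -42) = -77
E (MAX): max(1, -53, -77) = 1
U (MIN): min(92, -55) = -55
V (MIN): min(-55, -94) = -94
W (MIN): min(-29, 50, -8) = -29
F (MAX): max(-55, -94, -29) = -29
A (MIN): min(-31, 1, -29) = -31
X (MIN): min(-2, -13, -40) = -40
Y (MIN): min(-38, -52, -61) = -61
Z (MIN): min(-27, 79) = -27
AA (MIN): min(87, -53, -62) = -62
G (MAX): max(-40, -61, -27, -62) = -27
AB (MIN): min(94, -28, 33) = -28
AC (MIN): min(50, 79, -69, 73) = -69
H (MAX): max(-28, -69) = -28
AD (MIN): min(-36, 64, -39) = -39
AE (MIN): min(-88, -80) = -88
J (MAX): max(-39, -88) = -39
B (MIN): min(-27, -28, -39) = -39
AF (MIN): min(-57, -19) = -57
AG (MIN): min(-8, -37) = -37
K (MAX): max(-57, -37) = -37
AH (MIN): min(-27, -21, -62) = -62
AJ (MIN): min(20, -47) = -47
AK (MIN): min(91, 78, -68) = -68
AL (MIN): min(-89, -48, 67, 90) = -89
L (MAX): max(-62, -47, -68, -89) = -47
C (MIN): min(-37, -47) = -47
root (MAX): max(-31, -39, -47) = -31

-31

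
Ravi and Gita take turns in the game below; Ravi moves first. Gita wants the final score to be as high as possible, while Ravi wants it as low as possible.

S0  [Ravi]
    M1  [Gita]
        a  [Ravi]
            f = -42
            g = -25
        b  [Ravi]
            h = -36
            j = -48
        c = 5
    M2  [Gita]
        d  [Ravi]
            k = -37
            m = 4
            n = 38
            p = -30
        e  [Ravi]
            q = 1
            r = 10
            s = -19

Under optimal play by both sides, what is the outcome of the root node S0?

-19

a (Ravi): min(-42, -25) = -42
b (Ravi): min(-36, -48) = -48
M1 (Gita): max(-42, -48, 5) = 5
d (Ravi): min(-37, 4, 38, -30) = -37
e (Ravi): min(1, 10, -19) = -19
M2 (Gita): max(-37, -19) = -19
S0 (Ravi): min(5, -19) = -19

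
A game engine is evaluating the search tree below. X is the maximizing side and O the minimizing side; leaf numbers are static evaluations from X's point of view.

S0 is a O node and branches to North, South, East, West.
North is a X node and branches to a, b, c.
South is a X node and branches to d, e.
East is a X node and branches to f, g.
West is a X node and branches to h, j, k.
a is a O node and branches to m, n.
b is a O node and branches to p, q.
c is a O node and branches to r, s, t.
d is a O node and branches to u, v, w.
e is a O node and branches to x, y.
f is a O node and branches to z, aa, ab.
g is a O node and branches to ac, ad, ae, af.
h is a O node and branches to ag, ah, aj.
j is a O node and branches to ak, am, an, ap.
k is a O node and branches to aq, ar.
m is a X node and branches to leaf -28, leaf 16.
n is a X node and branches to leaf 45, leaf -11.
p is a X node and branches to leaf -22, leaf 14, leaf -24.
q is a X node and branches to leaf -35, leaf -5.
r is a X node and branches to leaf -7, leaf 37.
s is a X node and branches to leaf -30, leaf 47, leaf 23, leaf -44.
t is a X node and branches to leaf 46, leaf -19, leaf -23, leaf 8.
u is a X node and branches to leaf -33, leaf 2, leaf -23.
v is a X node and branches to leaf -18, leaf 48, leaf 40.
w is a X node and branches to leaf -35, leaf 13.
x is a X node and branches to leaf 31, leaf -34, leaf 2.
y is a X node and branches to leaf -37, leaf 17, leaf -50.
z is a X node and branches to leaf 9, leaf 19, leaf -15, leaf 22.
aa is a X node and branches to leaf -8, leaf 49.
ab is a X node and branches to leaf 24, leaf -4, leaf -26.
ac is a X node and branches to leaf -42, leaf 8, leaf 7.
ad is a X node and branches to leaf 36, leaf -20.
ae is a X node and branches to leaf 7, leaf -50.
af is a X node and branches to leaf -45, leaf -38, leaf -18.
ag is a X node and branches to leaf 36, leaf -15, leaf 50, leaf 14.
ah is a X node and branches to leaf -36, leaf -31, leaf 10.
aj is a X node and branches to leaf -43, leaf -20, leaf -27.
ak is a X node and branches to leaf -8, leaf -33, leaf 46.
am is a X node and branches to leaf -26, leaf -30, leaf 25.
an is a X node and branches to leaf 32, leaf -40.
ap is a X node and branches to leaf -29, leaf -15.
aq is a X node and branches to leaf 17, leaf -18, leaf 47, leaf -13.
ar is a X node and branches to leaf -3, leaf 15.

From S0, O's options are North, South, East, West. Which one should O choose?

West

m (X): max(-28, 16) = 16
n (X): max(45, -11) = 45
a (O): min(16, 45) = 16
p (X): max(-22, 14, -24) = 14
q (X): max(-35, -5) = -5
b (O): min(14, -5) = -5
r (X): max(-7, 37) = 37
s (X): max(-30, 47, 23, -44) = 47
t (X): max(46, -19, -23, 8) = 46
c (O): min(37, 47, 46) = 37
North (X): max(16, -5, 37) = 37
u (X): max(-33, 2, -23) = 2
v (X): max(-18, 48, 40) = 48
w (X): max(-35, 13) = 13
d (O): min(2, 48, 13) = 2
x (X): max(31, -34, 2) = 31
y (X): max(-37, 17, -50) = 17
e (O): min(31, 17) = 17
South (X): max(2, 17) = 17
z (X): max(9, 19, -15, 22) = 22
aa (X): max(-8, 49) = 49
ab (X): max(24, -4, -26) = 24
f (O): min(22, 49, 24) = 22
ac (X): max(-42, 8, 7) = 8
ad (X): max(36, -20) = 36
ae (X): max(7, -50) = 7
af (X): max(-45, -38, -18) = -18
g (O): min(8, 36, 7, -18) = -18
East (X): max(22, -18) = 22
ag (X): max(36, -15, 50, 14) = 50
ah (X): max(-36, -31, 10) = 10
aj (X): max(-43, -20, -27) = -20
h (O): min(50, 10, -20) = -20
ak (X): max(-8, -33, 46) = 46
am (X): max(-26, -30, 25) = 25
an (X): max(32, -40) = 32
ap (X): max(-29, -15) = -15
j (O): min(46, 25, 32, -15) = -15
aq (X): max(17, -18, 47, -13) = 47
ar (X): max(-3, 15) = 15
k (O): min(47, 15) = 15
West (X): max(-20, -15, 15) = 15
S0 (O): min(37, 17, 22, 15) = 15
O at S0 wants the lowest of {North=37, South=17, East=22, West=15}, so chooses West.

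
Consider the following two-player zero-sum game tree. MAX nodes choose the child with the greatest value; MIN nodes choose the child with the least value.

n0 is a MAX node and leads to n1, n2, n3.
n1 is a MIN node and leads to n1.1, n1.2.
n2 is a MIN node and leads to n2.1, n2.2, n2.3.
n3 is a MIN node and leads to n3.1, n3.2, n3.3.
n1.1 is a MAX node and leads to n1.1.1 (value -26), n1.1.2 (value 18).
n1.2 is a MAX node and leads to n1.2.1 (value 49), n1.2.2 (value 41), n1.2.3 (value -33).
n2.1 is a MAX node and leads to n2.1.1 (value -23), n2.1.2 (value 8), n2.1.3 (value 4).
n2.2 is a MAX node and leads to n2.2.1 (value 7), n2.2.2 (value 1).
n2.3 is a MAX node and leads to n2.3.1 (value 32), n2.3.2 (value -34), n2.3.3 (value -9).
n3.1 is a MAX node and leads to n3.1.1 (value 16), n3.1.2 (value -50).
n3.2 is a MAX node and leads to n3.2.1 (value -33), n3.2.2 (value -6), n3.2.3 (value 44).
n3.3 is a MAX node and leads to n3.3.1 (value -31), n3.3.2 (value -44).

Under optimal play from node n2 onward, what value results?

n2.1 (MAX): max(-23, 8, 4) = 8
n2.2 (MAX): max(7, 1) = 7
n2.3 (MAX): max(32, -34, -9) = 32
n2 (MIN): min(8, 7, 32) = 7

7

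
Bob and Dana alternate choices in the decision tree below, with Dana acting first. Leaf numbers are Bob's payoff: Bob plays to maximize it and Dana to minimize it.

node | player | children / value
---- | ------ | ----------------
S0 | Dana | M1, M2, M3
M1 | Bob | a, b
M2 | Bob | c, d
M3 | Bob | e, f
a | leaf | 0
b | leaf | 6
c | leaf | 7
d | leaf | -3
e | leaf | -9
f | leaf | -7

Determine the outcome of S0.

-7

M1 (Bob): max(0, 6) = 6
M2 (Bob): max(7, -3) = 7
M3 (Bob): max(-9, -7) = -7
S0 (Dana): min(6, 7, -7) = -7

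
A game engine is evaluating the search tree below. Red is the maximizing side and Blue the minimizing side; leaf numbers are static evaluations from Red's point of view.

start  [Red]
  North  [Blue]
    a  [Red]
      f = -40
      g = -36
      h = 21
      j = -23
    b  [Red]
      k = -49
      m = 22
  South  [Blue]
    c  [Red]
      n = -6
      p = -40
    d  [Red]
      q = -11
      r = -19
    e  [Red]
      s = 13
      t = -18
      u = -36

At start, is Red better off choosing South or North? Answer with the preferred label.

c (Red): max(-6, -40) = -6
d (Red): max(-11, -19) = -11
e (Red): max(13, -18, -36) = 13
South (Blue): min(-6, -11, 13) = -11
a (Red): max(-40, -36, 21, -23) = 21
b (Red): max(-49, 22) = 22
North (Blue): min(21, 22) = 21
Red prefers the higher value; South=-11, North=21. North is better since 21 > -11.

North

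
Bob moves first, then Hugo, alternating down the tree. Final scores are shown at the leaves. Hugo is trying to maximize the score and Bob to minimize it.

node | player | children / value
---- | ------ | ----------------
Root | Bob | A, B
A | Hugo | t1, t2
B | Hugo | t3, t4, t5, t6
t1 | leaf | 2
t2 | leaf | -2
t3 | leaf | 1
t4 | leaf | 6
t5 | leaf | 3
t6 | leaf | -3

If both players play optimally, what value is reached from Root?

2

A (Hugo): max(2, -2) = 2
B (Hugo): max(1, 6, 3, -3) = 6
Root (Bob): min(2, 6) = 2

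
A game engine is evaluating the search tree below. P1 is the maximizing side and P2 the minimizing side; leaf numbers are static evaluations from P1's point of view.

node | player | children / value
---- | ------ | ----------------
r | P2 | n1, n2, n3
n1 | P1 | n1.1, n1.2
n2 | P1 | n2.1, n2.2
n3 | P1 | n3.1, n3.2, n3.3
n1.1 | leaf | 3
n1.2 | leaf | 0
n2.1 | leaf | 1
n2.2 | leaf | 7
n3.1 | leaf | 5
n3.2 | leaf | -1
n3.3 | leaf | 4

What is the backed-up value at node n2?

n2 (P1): max(1, 7) = 7

7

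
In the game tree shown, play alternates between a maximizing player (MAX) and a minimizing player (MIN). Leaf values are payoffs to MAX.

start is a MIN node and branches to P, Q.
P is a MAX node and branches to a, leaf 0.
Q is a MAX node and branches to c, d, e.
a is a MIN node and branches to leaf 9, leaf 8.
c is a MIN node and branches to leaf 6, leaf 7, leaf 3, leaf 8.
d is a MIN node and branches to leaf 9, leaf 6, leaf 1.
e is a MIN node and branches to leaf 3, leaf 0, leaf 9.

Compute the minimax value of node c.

c (MIN): min(6, 7, 3, 8) = 3

3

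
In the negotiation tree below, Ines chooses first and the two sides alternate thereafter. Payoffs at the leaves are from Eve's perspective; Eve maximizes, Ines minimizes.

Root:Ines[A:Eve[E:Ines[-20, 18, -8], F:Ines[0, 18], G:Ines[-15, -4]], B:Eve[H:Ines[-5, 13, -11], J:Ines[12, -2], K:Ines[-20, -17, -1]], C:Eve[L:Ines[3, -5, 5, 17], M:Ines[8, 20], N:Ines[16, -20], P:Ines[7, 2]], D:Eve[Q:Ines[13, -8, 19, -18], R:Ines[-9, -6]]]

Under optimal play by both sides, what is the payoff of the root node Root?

-9

E (Ines): min(-20, 18, -8) = -20
F (Ines): min(0, 18) = 0
G (Ines): min(-15, -4) = -15
A (Eve): max(-20, 0, -15) = 0
H (Ines): min(-5, 13, -11) = -11
J (Ines): min(12, -2) = -2
K (Ines): min(-20, -17, -1) = -20
B (Eve): max(-11, -2, -20) = -2
L (Ines): min(3, -5, 5, 17) = -5
M (Ines): min(8, 20) = 8
N (Ines): min(16, -20) = -20
P (Ines): min(7, 2) = 2
C (Eve): max(-5, 8, -20, 2) = 8
Q (Ines): min(13, -8, 19, -18) = -18
R (Ines): min(-9, -6) = -9
D (Eve): max(-18, -9) = -9
Root (Ines): min(0, -2, 8, -9) = -9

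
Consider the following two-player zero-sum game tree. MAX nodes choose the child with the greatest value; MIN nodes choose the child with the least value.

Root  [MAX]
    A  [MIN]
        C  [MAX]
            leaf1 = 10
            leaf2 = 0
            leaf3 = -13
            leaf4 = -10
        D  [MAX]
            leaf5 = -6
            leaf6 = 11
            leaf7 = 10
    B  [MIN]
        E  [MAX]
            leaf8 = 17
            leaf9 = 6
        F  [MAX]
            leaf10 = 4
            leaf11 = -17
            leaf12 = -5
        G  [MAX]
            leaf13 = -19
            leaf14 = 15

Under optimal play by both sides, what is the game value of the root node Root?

10

C (MAX): max(10, 0, -13, -10) = 10
D (MAX): max(-6, 11, 10) = 11
A (MIN): min(10, 11) = 10
E (MAX): max(17, 6) = 17
F (MAX): max(4, -17, -5) = 4
G (MAX): max(-19, 15) = 15
B (MIN): min(17, 4, 15) = 4
Root (MAX): max(10, 4) = 10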